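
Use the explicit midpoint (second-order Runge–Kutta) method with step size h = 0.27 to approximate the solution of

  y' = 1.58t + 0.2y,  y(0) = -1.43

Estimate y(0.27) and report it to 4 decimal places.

-1.4517

Midpoint: k1 = f(t_n, y_n); k2 = f(t_n + h/2, y_n + (h/2)·k1); y_{n+1} = y_n + h·k2.
t=0.000000, y=-1.430000:
  k1 = f(0.000000, -1.430000) = -0.286000
  k2 = f(0.135000, -1.468610) = -0.080422
  y ← -1.430000 + 0.27·(-0.080422) = -1.451714
y(0.27) ≈ -1.4517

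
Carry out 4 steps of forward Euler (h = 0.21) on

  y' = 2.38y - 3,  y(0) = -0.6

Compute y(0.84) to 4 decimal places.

Euler: y_{n+1} = y_n + h·f(t_n, y_n).
t=0.000000, y=-0.600000: f=-4.428000 → y ← -0.600000 + 0.21·(-4.428000) = -1.529880
t=0.210000, y=-1.529880: f=-6.641114 → y ← -1.529880 + 0.21·(-6.641114) = -2.924514
t=0.420000, y=-2.924514: f=-9.960343 → y ← -2.924514 + 0.21·(-9.960343) = -5.016186
t=0.630000, y=-5.016186: f=-14.938523 → y ← -5.016186 + 0.21·(-14.938523) = -8.153276
y(0.84) ≈ -8.1533

-8.1533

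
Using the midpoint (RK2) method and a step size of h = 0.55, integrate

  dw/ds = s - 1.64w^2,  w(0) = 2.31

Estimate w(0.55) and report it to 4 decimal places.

2.4528

Midpoint: k1 = f(s_n, w_n); k2 = f(s_n + h/2, w_n + (h/2)·k1); w_{n+1} = w_n + h·k2.
s=0.000000, w=2.310000:
  k1 = f(0.000000, 2.310000) = -8.751204
  k2 = f(0.275000, -0.096581) = 0.259702
  w ← 2.310000 + 0.55·0.259702 = 2.452836
w(0.55) ≈ 2.4528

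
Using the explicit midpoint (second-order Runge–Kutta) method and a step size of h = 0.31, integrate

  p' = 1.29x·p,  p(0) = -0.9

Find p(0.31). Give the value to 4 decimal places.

-0.9558

Midpoint: k1 = f(x_n, p_n); k2 = f(x_n + h/2, p_n + (h/2)·k1); p_{n+1} = p_n + h·k2.
x=0.000000, p=-0.900000:
  k1 = f(0.000000, -0.900000) = 0.000000
  k2 = f(0.155000, -0.900000) = -0.179955
  p ← -0.900000 + 0.31·(-0.179955) = -0.955786
p(0.31) ≈ -0.9558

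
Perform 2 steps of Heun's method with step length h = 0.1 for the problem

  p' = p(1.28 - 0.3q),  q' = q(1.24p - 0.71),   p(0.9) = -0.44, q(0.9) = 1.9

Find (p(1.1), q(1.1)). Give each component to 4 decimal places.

-0.5140, 1.4668

Heun on (p,q): k1 = f(x_n, state_n); k2 = f(x_n + h, state_n + h·k1); state_{n+1} = state_n + (h/2)·(k1 + k2).
0.900000: (-0.440000, 1.900000)
  k1 = (-0.312400, -2.385640)
  predictor → (-0.471240, 1.661436)
  k2 = (-0.368307, -2.150459)
  → (-0.474035, 1.673195)
1.000000: (-0.474035, 1.673195)
  k1 = (-0.368819, -2.171479)
  predictor → (-0.510917, 1.456047)
  k2 = (-0.430798, -1.956254)
  → (-0.514016, 1.466808)
(p(1.1), q(1.1)) ≈ (-0.5140, 1.4668)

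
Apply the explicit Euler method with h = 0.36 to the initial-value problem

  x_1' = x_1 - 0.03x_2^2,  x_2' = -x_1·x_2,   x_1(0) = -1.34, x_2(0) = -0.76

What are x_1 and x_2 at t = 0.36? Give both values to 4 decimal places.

Euler on (x_1,x_2): x_1_{n+1} = x_1_n + h·x_1', x_2_{n+1} = x_2_n + h·x_2'.
0.000000: (-1.340000, -0.760000); f=(-1.357328, -1.018400) → (-1.828638, -1.126624)
(x_1(0.36), x_2(0.36)) ≈ (-1.8286, -1.1266)

-1.8286, -1.1266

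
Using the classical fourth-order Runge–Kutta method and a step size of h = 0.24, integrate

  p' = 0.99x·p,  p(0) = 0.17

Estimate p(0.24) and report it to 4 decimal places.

RK4: k1 = f(x_n, p_n); k2 = f(x_n + h/2, p_n + (h/2)·k1); k3 = f(x_n + h/2, p_n + (h/2)·k2); k4 = f(x_n + h, p_n + h·k3); p_{n+1} = p_n + (h/6)·(k1 + 2k2 + 2k3 + k4).
x=0.000000, p=0.170000:
  k1 = f(0.000000, 0.170000) = 0.000000
  k2 = f(0.120000, 0.170000) = 0.020196
  k3 = f(0.120000, 0.172424) = 0.020484
  k4 = f(0.240000, 0.174916) = 0.041560
  p ← 0.170000 + (0.24/6)·(k1 + 2k2 + 2k3 + k4) = 0.174917
p(0.24) ≈ 0.1749

0.1749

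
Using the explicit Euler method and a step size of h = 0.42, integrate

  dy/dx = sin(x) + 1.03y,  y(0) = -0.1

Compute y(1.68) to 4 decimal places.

Euler: y_{n+1} = y_n + h·f(x_n, y_n).
x=0.000000, y=-0.100000: f=-0.103000 → y ← -0.100000 + 0.42·(-0.103000) = -0.143260
x=0.420000, y=-0.143260: f=0.260203 → y ← -0.143260 + 0.42·0.260203 = -0.033975
x=0.840000, y=-0.033975: f=0.709649 → y ← -0.033975 + 0.42·0.709649 = 0.264078
x=1.260000, y=0.264078: f=1.224090 → y ← 0.264078 + 0.42·1.224090 = 0.778196
y(1.68) ≈ 0.7782

0.7782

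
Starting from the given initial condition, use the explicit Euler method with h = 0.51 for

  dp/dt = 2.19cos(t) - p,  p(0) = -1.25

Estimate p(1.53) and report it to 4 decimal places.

Euler: p_{n+1} = p_n + h·f(t_n, p_n).
t=0.000000, p=-1.250000: f=3.440000 → p ← -1.250000 + 0.51·3.440000 = 0.504400
t=0.510000, p=0.504400: f=1.406910 → p ← 0.504400 + 0.51·1.406910 = 1.221924
t=1.020000, p=1.221924: f=-0.075753 → p ← 1.221924 + 0.51·(-0.075753) = 1.183290
p(1.53) ≈ 1.1833

1.1833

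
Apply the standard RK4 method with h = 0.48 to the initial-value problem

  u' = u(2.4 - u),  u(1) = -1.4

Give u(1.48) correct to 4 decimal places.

-36.2370

RK4: k1 = f(t_n, u_n); k2 = f(t_n + h/2, u_n + (h/2)·k1); k3 = f(t_n + h/2, u_n + (h/2)·k2); k4 = f(t_n + h, u_n + h·k3); u_{n+1} = u_n + (h/6)·(k1 + 2k2 + 2k3 + k4).
t=1.000000, u=-1.400000:
  k1 = f(1.000000, -1.400000) = -5.320000
  k2 = f(1.240000, -2.676800) = -13.589578
  k3 = f(1.240000, -4.661499) = -32.917168
  k4 = f(1.480000, -17.200241) = -337.128854
  u ← -1.400000 + (0.48/6)·(k1 + 2k2 + 2k3 + k4) = -36.236988
u(1.48) ≈ -36.2370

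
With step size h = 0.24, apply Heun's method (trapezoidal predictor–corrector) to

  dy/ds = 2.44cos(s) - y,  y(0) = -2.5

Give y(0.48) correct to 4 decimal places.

Heun: k1 = f(s_n, y_n); k2 = f(s_n + h, y_n + h·k1); y_{n+1} = y_n + (h/2)·(k1 + k2).
s=0.000000, y=-2.500000:
  k1 = f(0.000000, -2.500000) = 4.940000
  k2 = f(0.240000, -1.314400) = 3.684465
  y ← -2.500000 + (0.24/2)·(4.940000 + 3.684465) = -1.465064
s=0.240000, y=-1.465064:
  k1 = f(0.240000, -1.465064) = 3.835129
  k2 = f(0.480000, -0.544633) = 2.708901
  y ← -1.465064 + (0.24/2)·(3.835129 + 2.708901) = -0.679781
y(0.48) ≈ -0.6798

-0.6798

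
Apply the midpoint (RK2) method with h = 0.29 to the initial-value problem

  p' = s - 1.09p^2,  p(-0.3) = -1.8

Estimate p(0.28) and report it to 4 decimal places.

-13.6414

Midpoint: k1 = f(s_n, p_n); k2 = f(s_n + h/2, p_n + (h/2)·k1); p_{n+1} = p_n + h·k2.
s=-0.300000, p=-1.800000:
  k1 = f(-0.300000, -1.800000) = -3.831600
  k2 = f(-0.155000, -2.355582) = -6.203156
  p ← -1.800000 + 0.29·(-6.203156) = -3.598915
s=-0.010000, p=-3.598915:
  k1 = f(-0.010000, -3.598915) = -14.127887
  k2 = f(0.135000, -5.647459) = -34.629231
  p ← -3.598915 + 0.29·(-34.629231) = -13.641392
p(0.28) ≈ -13.6414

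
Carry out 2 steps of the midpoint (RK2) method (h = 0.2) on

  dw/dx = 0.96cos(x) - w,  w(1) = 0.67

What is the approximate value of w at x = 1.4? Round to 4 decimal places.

0.5578

Midpoint: k1 = f(x_n, w_n); k2 = f(x_n + h/2, w_n + (h/2)·k1); w_{n+1} = w_n + h·k2.
x=1.000000, w=0.670000:
  k1 = f(1.000000, 0.670000) = -0.151310
  k2 = f(1.100000, 0.654869) = -0.219417
  w ← 0.670000 + 0.2·(-0.219417) = 0.626117
x=1.200000, w=0.626117:
  k1 = f(1.200000, 0.626117) = -0.278253
  k2 = f(1.300000, 0.598291) = -0.341492
  w ← 0.626117 + 0.2·(-0.341492) = 0.557818
w(1.4) ≈ 0.5578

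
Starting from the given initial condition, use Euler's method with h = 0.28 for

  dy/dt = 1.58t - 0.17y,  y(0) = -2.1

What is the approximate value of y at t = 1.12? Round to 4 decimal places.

Euler: y_{n+1} = y_n + h·f(t_n, y_n).
t=0.000000, y=-2.100000: f=0.357000 → y ← -2.100000 + 0.28·0.357000 = -2.000040
t=0.280000, y=-2.000040: f=0.782407 → y ← -2.000040 + 0.28·0.782407 = -1.780966
t=0.560000, y=-1.780966: f=1.187564 → y ← -1.780966 + 0.28·1.187564 = -1.448448
t=0.840000, y=-1.448448: f=1.573436 → y ← -1.448448 + 0.28·1.573436 = -1.007886
y(1.12) ≈ -1.0079

-1.0079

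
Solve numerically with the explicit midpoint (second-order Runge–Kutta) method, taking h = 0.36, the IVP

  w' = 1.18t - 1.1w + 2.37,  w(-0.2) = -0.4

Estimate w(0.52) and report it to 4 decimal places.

1.1016

Midpoint: k1 = f(t_n, w_n); k2 = f(t_n + h/2, w_n + (h/2)·k1); w_{n+1} = w_n + h·k2.
t=-0.200000, w=-0.400000:
  k1 = f(-0.200000, -0.400000) = 2.574000
  k2 = f(-0.020000, 0.063320) = 2.276748
  w ← -0.400000 + 0.36·2.276748 = 0.419629
t=0.160000, w=0.419629:
  k1 = f(0.160000, 0.419629) = 2.097208
  k2 = f(0.340000, 0.797127) = 1.894361
  w ← 0.419629 + 0.36·1.894361 = 1.101599
w(0.52) ≈ 1.1016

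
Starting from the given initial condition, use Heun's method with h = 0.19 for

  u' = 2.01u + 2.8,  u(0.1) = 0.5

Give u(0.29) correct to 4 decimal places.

1.3610

Heun: k1 = f(x_n, u_n); k2 = f(x_n + h, u_n + h·k1); u_{n+1} = u_n + (h/2)·(k1 + k2).
x=0.100000, u=0.500000:
  k1 = f(0.100000, 0.500000) = 3.805000
  k2 = f(0.290000, 1.222950) = 5.258129
  u ← 0.500000 + (0.19/2)·(3.805000 + 5.258129) = 1.360997
u(0.29) ≈ 1.3610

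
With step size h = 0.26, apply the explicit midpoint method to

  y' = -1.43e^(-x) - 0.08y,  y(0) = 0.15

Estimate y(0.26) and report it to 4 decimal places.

-0.1757

Midpoint: k1 = f(x_n, y_n); k2 = f(x_n + h/2, y_n + (h/2)·k1); y_{n+1} = y_n + h·k2.
x=0.000000, y=0.150000:
  k1 = f(0.000000, 0.150000) = -1.442000
  k2 = f(0.130000, -0.037460) = -1.252680
  y ← 0.150000 + 0.26·(-1.252680) = -0.175697
y(0.26) ≈ -0.1757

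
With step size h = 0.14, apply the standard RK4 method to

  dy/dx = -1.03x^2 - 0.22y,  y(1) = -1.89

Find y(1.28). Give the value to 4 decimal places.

RK4: k1 = f(x_n, y_n); k2 = f(x_n + h/2, y_n + (h/2)·k1); k3 = f(x_n + h/2, y_n + (h/2)·k2); k4 = f(x_n + h, y_n + h·k3); y_{n+1} = y_n + (h/6)·(k1 + 2k2 + 2k3 + k4).
x=1.000000, y=-1.890000:
  k1 = f(1.000000, -1.890000) = -0.614200
  k2 = f(1.070000, -1.932994) = -0.753988
  k3 = f(1.070000, -1.942779) = -0.751836
  k4 = f(1.140000, -1.995257) = -0.899631
  y ← -1.890000 + (0.14/6)·(k1 + 2k2 + 2k3 + k4) = -1.995595
x=1.140000, y=-1.995595:
  k1 = f(1.140000, -1.995595) = -0.899557
  k2 = f(1.210000, -2.058564) = -1.055139
  k3 = f(1.210000, -2.069454) = -1.052743
  k4 = f(1.280000, -2.142979) = -1.216097
  y ← -1.995595 + (0.14/6)·(k1 + 2k2 + 2k3 + k4) = -2.143328
y(1.28) ≈ -2.1433

-2.1433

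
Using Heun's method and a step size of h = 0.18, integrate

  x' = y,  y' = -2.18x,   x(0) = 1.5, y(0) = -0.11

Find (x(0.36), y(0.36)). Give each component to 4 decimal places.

1.2518, -1.2302

Heun on (x,y): k1 = f(t_n, state_n); k2 = f(t_n + h, state_n + h·k1); state_{n+1} = state_n + (h/2)·(k1 + k2).
0.000000: (1.500000, -0.110000)
  k1 = (-0.110000, -3.270000)
  predictor → (1.480200, -0.698600)
  k2 = (-0.698600, -3.226836)
  → (1.427226, -0.694715)
0.180000: (1.427226, -0.694715)
  k1 = (-0.694715, -3.111353)
  predictor → (1.302177, -1.254759)
  k2 = (-1.254759, -2.838746)
  → (1.251773, -1.230224)
(x(0.36), y(0.36)) ≈ (1.2518, -1.2302)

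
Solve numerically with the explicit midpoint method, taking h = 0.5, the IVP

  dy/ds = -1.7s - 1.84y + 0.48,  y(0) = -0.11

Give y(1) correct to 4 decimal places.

-0.3820

Midpoint: k1 = f(s_n, y_n); k2 = f(s_n + h/2, y_n + (h/2)·k1); y_{n+1} = y_n + h·k2.
s=0.000000, y=-0.110000:
  k1 = f(0.000000, -0.110000) = 0.682400
  k2 = f(0.250000, 0.060600) = -0.056504
  y ← -0.110000 + 0.5·(-0.056504) = -0.138252
s=0.500000, y=-0.138252:
  k1 = f(0.500000, -0.138252) = -0.115616
  k2 = f(0.750000, -0.167156) = -0.487433
  y ← -0.138252 + 0.5·(-0.487433) = -0.381968
y(1) ≈ -0.3820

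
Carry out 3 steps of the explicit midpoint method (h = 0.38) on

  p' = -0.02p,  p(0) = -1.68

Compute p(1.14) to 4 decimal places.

Midpoint: k1 = f(x_n, p_n); k2 = f(x_n + h/2, p_n + (h/2)·k1); p_{n+1} = p_n + h·k2.
x=0.000000, p=-1.680000:
  k1 = f(0.000000, -1.680000) = 0.033600
  k2 = f(0.190000, -1.673616) = 0.033472
  p ← -1.680000 + 0.38·0.033472 = -1.667281
x=0.380000, p=-1.667281:
  k1 = f(0.380000, -1.667281) = 0.033346
  k2 = f(0.570000, -1.660945) = 0.033219
  p ← -1.667281 + 0.38·0.033219 = -1.654657
x=0.760000, p=-1.654657:
  k1 = f(0.760000, -1.654657) = 0.033093
  k2 = f(0.950000, -1.648370) = 0.032967
  p ← -1.654657 + 0.38·0.032967 = -1.642130
p(1.14) ≈ -1.6421

-1.6421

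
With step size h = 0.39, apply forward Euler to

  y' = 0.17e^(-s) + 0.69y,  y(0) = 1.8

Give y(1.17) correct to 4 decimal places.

Euler: y_{n+1} = y_n + h·f(s_n, y_n).
s=0.000000, y=1.800000: f=1.412000 → y ← 1.800000 + 0.39·1.412000 = 2.350680
s=0.390000, y=2.350680: f=1.737069 → y ← 2.350680 + 0.39·1.737069 = 3.028137
s=0.780000, y=3.028137: f=2.167343 → y ← 3.028137 + 0.39·2.167343 = 3.873401
y(1.17) ≈ 3.8734

3.8734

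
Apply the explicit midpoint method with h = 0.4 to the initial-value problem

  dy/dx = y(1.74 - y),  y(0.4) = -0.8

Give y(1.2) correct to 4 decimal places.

Midpoint: k1 = f(x_n, y_n); k2 = f(x_n + h/2, y_n + (h/2)·k1); y_{n+1} = y_n + h·k2.
x=0.400000, y=-0.800000:
  k1 = f(0.400000, -0.800000) = -2.032000
  k2 = f(0.600000, -1.206400) = -3.554537
  y ← -0.800000 + 0.4·(-3.554537) = -2.221815
x=0.800000, y=-2.221815:
  k1 = f(0.800000, -2.221815) = -8.802419
  k2 = f(1.000000, -3.982299) = -22.787901
  y ← -2.221815 + 0.4·(-22.787901) = -11.336975
y(1.2) ≈ -11.3370

-11.3370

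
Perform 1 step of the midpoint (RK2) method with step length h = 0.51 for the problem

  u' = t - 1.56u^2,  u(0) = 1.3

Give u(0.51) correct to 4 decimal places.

1.1166

Midpoint: k1 = f(t_n, u_n); k2 = f(t_n + h/2, u_n + (h/2)·k1); u_{n+1} = u_n + h·k2.
t=0.000000, u=1.300000:
  k1 = f(0.000000, 1.300000) = -2.636400
  k2 = f(0.255000, 0.627718) = -0.359687
  u ← 1.300000 + 0.51·(-0.359687) = 1.116560
u(0.51) ≈ 1.1166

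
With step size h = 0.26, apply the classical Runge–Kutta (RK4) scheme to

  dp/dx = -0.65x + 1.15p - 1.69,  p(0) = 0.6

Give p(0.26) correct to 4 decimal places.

RK4: k1 = f(x_n, p_n); k2 = f(x_n + h/2, p_n + (h/2)·k1); k3 = f(x_n + h/2, p_n + (h/2)·k2); k4 = f(x_n + h, p_n + h·k3); p_{n+1} = p_n + (h/6)·(k1 + 2k2 + 2k3 + k4).
x=0.000000, p=0.600000:
  k1 = f(0.000000, 0.600000) = -1.000000
  k2 = f(0.130000, 0.470000) = -1.234000
  k3 = f(0.130000, 0.439580) = -1.268983
  k4 = f(0.260000, 0.270064) = -1.548426
  p ← 0.600000 + (0.26/6)·(k1 + 2k2 + 2k3 + k4) = 0.272643
p(0.26) ≈ 0.2726

0.2726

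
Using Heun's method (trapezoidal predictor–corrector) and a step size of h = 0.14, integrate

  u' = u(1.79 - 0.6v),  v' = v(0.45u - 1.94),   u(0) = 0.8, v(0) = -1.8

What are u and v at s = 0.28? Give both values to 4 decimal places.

1.6648, -1.2156

Heun on (u,v): k1 = f(s_n, state_n); k2 = f(s_n + h, state_n + h·k1); state_{n+1} = state_n + (h/2)·(k1 + k2).
0.000000: (0.800000, -1.800000)
  k1 = (2.296000, 2.844000)
  predictor → (1.121440, -1.401840)
  k2 = (2.950625, 2.012134)
  → (1.167264, -1.460071)
0.140000: (1.167264, -1.460071)
  k1 = (3.111975, 2.065608)
  predictor → (1.602940, -1.170886)
  k2 = (3.995379, 1.426931)
  → (1.664779, -1.215593)
(u(0.28), v(0.28)) ≈ (1.6648, -1.2156)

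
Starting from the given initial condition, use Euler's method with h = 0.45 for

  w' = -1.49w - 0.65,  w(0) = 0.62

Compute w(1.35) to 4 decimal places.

Euler: w_{n+1} = w_n + h·f(x_n, w_n).
x=0.000000, w=0.620000: f=-1.573800 → w ← 0.620000 + 0.45·(-1.573800) = -0.088210
x=0.450000, w=-0.088210: f=-0.518567 → w ← -0.088210 + 0.45·(-0.518567) = -0.321565
x=0.900000, w=-0.321565: f=-0.170868 → w ← -0.321565 + 0.45·(-0.170868) = -0.398456
w(1.35) ≈ -0.3985

-0.3985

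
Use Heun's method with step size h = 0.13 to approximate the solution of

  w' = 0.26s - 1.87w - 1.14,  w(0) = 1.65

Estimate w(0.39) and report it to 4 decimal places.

0.5055

Heun: k1 = f(s_n, w_n); k2 = f(s_n + h, w_n + h·k1); w_{n+1} = w_n + (h/2)·(k1 + k2).
s=0.000000, w=1.650000:
  k1 = f(0.000000, 1.650000) = -4.225500
  k2 = f(0.130000, 1.100685) = -3.164481
  w ← 1.650000 + (0.13/2)·(-4.225500 + (-3.164481)) = 1.169651
s=0.130000, w=1.169651:
  k1 = f(0.130000, 1.169651) = -3.293448
  k2 = f(0.260000, 0.741503) = -2.459011
  w ← 1.169651 + (0.13/2)·(-3.293448 + (-2.459011)) = 0.795741
s=0.260000, w=0.795741:
  k1 = f(0.260000, 0.795741) = -2.560436
  k2 = f(0.390000, 0.462885) = -1.904194
  w ← 0.795741 + (0.13/2)·(-2.560436 + (-1.904194)) = 0.505540
w(0.39) ≈ 0.5055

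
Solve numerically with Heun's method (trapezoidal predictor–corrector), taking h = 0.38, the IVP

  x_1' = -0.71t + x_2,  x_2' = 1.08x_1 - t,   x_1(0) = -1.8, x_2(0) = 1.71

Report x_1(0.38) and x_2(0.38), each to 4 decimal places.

-1.3418, 1.0324

Heun on (x_1,x_2): k1 = f(t_n, state_n); k2 = f(t_n + h, state_n + h·k1); state_{n+1} = state_n + (h/2)·(k1 + k2).
0.000000: (-1.800000, 1.710000)
  k1 = (1.710000, -1.944000)
  predictor → (-1.150200, 0.971280)
  k2 = (0.701480, -1.622216)
  → (-1.341819, 1.032419)
(x_1(0.38), x_2(0.38)) ≈ (-1.3418, 1.0324)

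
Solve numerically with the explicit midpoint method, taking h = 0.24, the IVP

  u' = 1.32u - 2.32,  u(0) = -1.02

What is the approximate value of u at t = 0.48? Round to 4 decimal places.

-3.4327

Midpoint: k1 = f(t_n, u_n); k2 = f(t_n + h/2, u_n + (h/2)·k1); u_{n+1} = u_n + h·k2.
t=0.000000, u=-1.020000:
  k1 = f(0.000000, -1.020000) = -3.666400
  k2 = f(0.120000, -1.459968) = -4.247158
  u ← -1.020000 + 0.24·(-4.247158) = -2.039318
t=0.240000, u=-2.039318:
  k1 = f(0.240000, -2.039318) = -5.011900
  k2 = f(0.360000, -2.640746) = -5.805784
  u ← -2.039318 + 0.24·(-5.805784) = -3.432706
u(0.48) ≈ -3.4327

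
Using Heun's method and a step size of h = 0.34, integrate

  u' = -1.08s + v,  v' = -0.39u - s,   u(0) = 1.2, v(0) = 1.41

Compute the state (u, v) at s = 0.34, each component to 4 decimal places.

1.5899, 1.1613

Heun on (u,v): k1 = f(s_n, state_n); k2 = f(s_n + h, state_n + h·k1); state_{n+1} = state_n + (h/2)·(k1 + k2).
0.000000: (1.200000, 1.410000)
  k1 = (1.410000, -0.468000)
  predictor → (1.679400, 1.250880)
  k2 = (0.883680, -0.994966)
  → (1.589926, 1.161296)
(u(0.34), v(0.34)) ≈ (1.5899, 1.1613)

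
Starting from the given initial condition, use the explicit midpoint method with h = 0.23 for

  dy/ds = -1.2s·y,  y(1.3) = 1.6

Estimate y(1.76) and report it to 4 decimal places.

0.6978

Midpoint: k1 = f(s_n, y_n); k2 = f(s_n + h/2, y_n + (h/2)·k1); y_{n+1} = y_n + h·k2.
s=1.300000, y=1.600000:
  k1 = f(1.300000, 1.600000) = -2.496000
  k2 = f(1.415000, 1.312960) = -2.229406
  y ← 1.600000 + 0.23·(-2.229406) = 1.087237
s=1.530000, y=1.087237:
  k1 = f(1.530000, 1.087237) = -1.996166
  k2 = f(1.645000, 0.857677) = -1.693055
  y ← 1.087237 + 0.23·(-1.693055) = 0.697834
y(1.76) ≈ 0.6978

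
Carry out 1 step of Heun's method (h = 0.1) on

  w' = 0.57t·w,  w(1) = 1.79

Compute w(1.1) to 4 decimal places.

1.9003

Heun: k1 = f(t_n, w_n); k2 = f(t_n + h, w_n + h·k1); w_{n+1} = w_n + (h/2)·(k1 + k2).
t=1.000000, w=1.790000:
  k1 = f(1.000000, 1.790000) = 1.020300
  k2 = f(1.100000, 1.892030) = 1.186303
  w ← 1.790000 + (0.1/2)·(1.020300 + 1.186303) = 1.900330
w(1.1) ≈ 1.9003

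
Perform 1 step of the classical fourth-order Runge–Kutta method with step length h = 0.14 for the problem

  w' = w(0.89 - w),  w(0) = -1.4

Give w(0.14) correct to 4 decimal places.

RK4: k1 = f(x_n, w_n); k2 = f(x_n + h/2, w_n + (h/2)·k1); k3 = f(x_n + h/2, w_n + (h/2)·k2); k4 = f(x_n + h, w_n + h·k3); w_{n+1} = w_n + (h/6)·(k1 + 2k2 + 2k3 + k4).
x=0.000000, w=-1.400000:
  k1 = f(0.000000, -1.400000) = -3.206000
  k2 = f(0.070000, -1.624420) = -4.084474
  k3 = f(0.070000, -1.685913) = -4.342766
  k4 = f(0.140000, -2.007987) = -5.819121
  w ← -1.400000 + (0.14/6)·(k1 + 2k2 + 2k3 + k4) = -2.003857
w(0.14) ≈ -2.0039

-2.0039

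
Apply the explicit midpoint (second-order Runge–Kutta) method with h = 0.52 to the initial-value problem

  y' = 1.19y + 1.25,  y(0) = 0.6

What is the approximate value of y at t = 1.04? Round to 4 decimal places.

4.3581

Midpoint: k1 = f(t_n, y_n); k2 = f(t_n + h/2, y_n + (h/2)·k1); y_{n+1} = y_n + h·k2.
t=0.000000, y=0.600000:
  k1 = f(0.000000, 0.600000) = 1.964000
  k2 = f(0.260000, 1.110640) = 2.571662
  y ← 0.600000 + 0.52·2.571662 = 1.937264
t=0.520000, y=1.937264:
  k1 = f(0.520000, 1.937264) = 3.555344
  k2 = f(0.780000, 2.861654) = 4.655368
  y ← 1.937264 + 0.52·4.655368 = 4.358055
y(1.04) ≈ 4.3581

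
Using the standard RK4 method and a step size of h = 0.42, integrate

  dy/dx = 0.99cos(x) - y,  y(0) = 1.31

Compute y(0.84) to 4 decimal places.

RK4: k1 = f(x_n, y_n); k2 = f(x_n + h/2, y_n + (h/2)·k1); k3 = f(x_n + h/2, y_n + (h/2)·k2); k4 = f(x_n + h, y_n + h·k3); y_{n+1} = y_n + (h/6)·(k1 + 2k2 + 2k3 + k4).
x=0.000000, y=1.310000:
  k1 = f(0.000000, 1.310000) = -0.320000
  k2 = f(0.210000, 1.242800) = -0.274549
  k3 = f(0.210000, 1.252345) = -0.284094
  k4 = f(0.420000, 1.190681) = -0.286722
  y ← 1.310000 + (0.42/6)·(k1 + 2k2 + 2k3 + k4) = 1.189319
x=0.420000, y=1.189319:
  k1 = f(0.420000, 1.189319) = -0.285361
  k2 = f(0.630000, 1.129393) = -0.329446
  k3 = f(0.630000, 1.120136) = -0.320188
  k4 = f(0.840000, 1.054840) = -0.394052
  y ← 1.189319 + (0.42/6)·(k1 + 2k2 + 2k3 + k4) = 1.050812
y(0.84) ≈ 1.0508

1.0508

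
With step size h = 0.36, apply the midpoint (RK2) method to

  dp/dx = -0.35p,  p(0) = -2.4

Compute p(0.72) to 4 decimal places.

-1.8668

Midpoint: k1 = f(x_n, p_n); k2 = f(x_n + h/2, p_n + (h/2)·k1); p_{n+1} = p_n + h·k2.
x=0.000000, p=-2.400000:
  k1 = f(0.000000, -2.400000) = 0.840000
  k2 = f(0.180000, -2.248800) = 0.787080
  p ← -2.400000 + 0.36·0.787080 = -2.116651
x=0.360000, p=-2.116651:
  k1 = f(0.360000, -2.116651) = 0.740828
  k2 = f(0.540000, -1.983302) = 0.694156
  p ← -2.116651 + 0.36·0.694156 = -1.866755
p(0.72) ≈ -1.8668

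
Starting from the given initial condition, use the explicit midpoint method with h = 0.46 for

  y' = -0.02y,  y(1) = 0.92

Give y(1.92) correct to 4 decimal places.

0.9032

Midpoint: k1 = f(x_n, y_n); k2 = f(x_n + h/2, y_n + (h/2)·k1); y_{n+1} = y_n + h·k2.
x=1.000000, y=0.920000:
  k1 = f(1.000000, 0.920000) = -0.018400
  k2 = f(1.230000, 0.915768) = -0.018315
  y ← 0.920000 + 0.46·(-0.018315) = 0.911575
x=1.460000, y=0.911575:
  k1 = f(1.460000, 0.911575) = -0.018231
  k2 = f(1.690000, 0.907382) = -0.018148
  y ← 0.911575 + 0.46·(-0.018148) = 0.903227
y(1.92) ≈ 0.9032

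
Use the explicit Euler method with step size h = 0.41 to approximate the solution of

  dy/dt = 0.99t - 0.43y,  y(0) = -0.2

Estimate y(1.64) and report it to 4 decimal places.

0.7943

Euler: y_{n+1} = y_n + h·f(t_n, y_n).
t=0.000000, y=-0.200000: f=0.086000 → y ← -0.200000 + 0.41·0.086000 = -0.164740
t=0.410000, y=-0.164740: f=0.476738 → y ← -0.164740 + 0.41·0.476738 = 0.030723
t=0.820000, y=0.030723: f=0.798589 → y ← 0.030723 + 0.41·0.798589 = 0.358144
t=1.230000, y=0.358144: f=1.063698 → y ← 0.358144 + 0.41·1.063698 = 0.794260
y(1.64) ≈ 0.7943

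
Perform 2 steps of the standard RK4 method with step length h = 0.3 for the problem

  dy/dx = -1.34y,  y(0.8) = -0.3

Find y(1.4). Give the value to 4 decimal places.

RK4: k1 = f(x_n, y_n); k2 = f(x_n + h/2, y_n + (h/2)·k1); k3 = f(x_n + h/2, y_n + (h/2)·k2); k4 = f(x_n + h, y_n + h·k3); y_{n+1} = y_n + (h/6)·(k1 + 2k2 + 2k3 + k4).
x=0.800000, y=-0.300000:
  k1 = f(0.800000, -0.300000) = 0.402000
  k2 = f(0.950000, -0.239700) = 0.321198
  k3 = f(0.950000, -0.251820) = 0.337439
  k4 = f(1.100000, -0.198768) = 0.266349
  y ← -0.300000 + (0.3/6)·(k1 + 2k2 + 2k3 + k4) = -0.200719
x=1.100000, y=-0.200719:
  k1 = f(1.100000, -0.200719) = 0.268963
  k2 = f(1.250000, -0.160374) = 0.214902
  k3 = f(1.250000, -0.168484) = 0.225768
  k4 = f(1.400000, -0.132988) = 0.178204
  y ← -0.200719 + (0.3/6)·(k1 + 2k2 + 2k3 + k4) = -0.134293
y(1.4) ≈ -0.1343

-0.1343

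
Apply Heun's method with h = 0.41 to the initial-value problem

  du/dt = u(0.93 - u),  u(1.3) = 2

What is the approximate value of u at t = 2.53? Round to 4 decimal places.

Heun: k1 = f(t_n, u_n); k2 = f(t_n + h, u_n + h·k1); u_{n+1} = u_n + (h/2)·(k1 + k2).
t=1.300000, u=2.000000:
  k1 = f(1.300000, 2.000000) = -2.140000
  k2 = f(1.710000, 1.122600) = -0.216213
  u ← 2.000000 + (0.41/2)·(-2.140000 + (-0.216213)) = 1.516976
t=1.710000, u=1.516976:
  k1 = f(1.710000, 1.516976) = -0.890429
  k2 = f(2.120000, 1.151900) = -0.255607
  u ← 1.516976 + (0.41/2)·(-0.890429 + (-0.255607)) = 1.282039
t=2.120000, u=1.282039:
  k1 = f(2.120000, 1.282039) = -0.451328
  k2 = f(2.530000, 1.096995) = -0.183192
  u ← 1.282039 + (0.41/2)·(-0.451328 + (-0.183192)) = 1.151962
u(2.53) ≈ 1.1520

1.1520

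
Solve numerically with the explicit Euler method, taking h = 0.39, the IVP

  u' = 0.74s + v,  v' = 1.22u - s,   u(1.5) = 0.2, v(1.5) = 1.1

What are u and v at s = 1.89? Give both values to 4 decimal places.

Euler on (u,v): u_{n+1} = u_n + h·u', v_{n+1} = v_n + h·v'.
1.500000: (0.200000, 1.100000); f=(2.210000, -1.256000) → (1.061900, 0.610160)
(u(1.89), v(1.89)) ≈ (1.0619, 0.6102)

1.0619, 0.6102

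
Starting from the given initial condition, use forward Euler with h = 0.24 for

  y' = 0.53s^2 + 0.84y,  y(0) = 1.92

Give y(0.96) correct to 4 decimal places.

Euler: y_{n+1} = y_n + h·f(s_n, y_n).
s=0.000000, y=1.920000: f=1.612800 → y ← 1.920000 + 0.24·1.612800 = 2.307072
s=0.240000, y=2.307072: f=1.968468 → y ← 2.307072 + 0.24·1.968468 = 2.779504
s=0.480000, y=2.779504: f=2.456896 → y ← 2.779504 + 0.24·2.456896 = 3.369159
s=0.720000, y=3.369159: f=3.104846 → y ← 3.369159 + 0.24·3.104846 = 4.114322
y(0.96) ≈ 4.1143

4.1143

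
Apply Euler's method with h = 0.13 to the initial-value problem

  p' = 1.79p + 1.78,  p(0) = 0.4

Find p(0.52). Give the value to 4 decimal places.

2.2253

Euler: p_{n+1} = p_n + h·f(x_n, p_n).
x=0.000000, p=0.400000: f=2.496000 → p ← 0.400000 + 0.13·2.496000 = 0.724480
x=0.130000, p=0.724480: f=3.076819 → p ← 0.724480 + 0.13·3.076819 = 1.124466
x=0.260000, p=1.124466: f=3.792795 → p ← 1.124466 + 0.13·3.792795 = 1.617530
x=0.390000, p=1.617530: f=4.675378 → p ← 1.617530 + 0.13·4.675378 = 2.225329
p(0.52) ≈ 2.2253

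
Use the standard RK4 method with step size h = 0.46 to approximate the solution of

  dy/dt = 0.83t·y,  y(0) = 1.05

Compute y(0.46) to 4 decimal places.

RK4: k1 = f(t_n, y_n); k2 = f(t_n + h/2, y_n + (h/2)·k1); k3 = f(t_n + h/2, y_n + (h/2)·k2); k4 = f(t_n + h, y_n + h·k3); y_{n+1} = y_n + (h/6)·(k1 + 2k2 + 2k3 + k4).
t=0.000000, y=1.050000:
  k1 = f(0.000000, 1.050000) = 0.000000
  k2 = f(0.230000, 1.050000) = 0.200445
  k3 = f(0.230000, 1.096102) = 0.209246
  k4 = f(0.460000, 1.146253) = 0.437639
  y ← 1.050000 + (0.46/6)·(k1 + 2k2 + 2k3 + k4) = 1.146372
y(0.46) ≈ 1.1464

1.1464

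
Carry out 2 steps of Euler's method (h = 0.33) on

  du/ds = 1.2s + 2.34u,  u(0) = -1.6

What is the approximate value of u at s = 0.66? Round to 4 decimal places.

Euler: u_{n+1} = u_n + h·f(s_n, u_n).
s=0.000000, u=-1.600000: f=-3.744000 → u ← -1.600000 + 0.33·(-3.744000) = -2.835520
s=0.330000, u=-2.835520: f=-6.239117 → u ← -2.835520 + 0.33·(-6.239117) = -4.894429
u(0.66) ≈ -4.8944

-4.8944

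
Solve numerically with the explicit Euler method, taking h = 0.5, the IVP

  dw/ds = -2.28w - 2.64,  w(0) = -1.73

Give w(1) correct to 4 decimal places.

-1.1691

Euler: w_{n+1} = w_n + h·f(s_n, w_n).
s=0.000000, w=-1.730000: f=1.304400 → w ← -1.730000 + 0.5·1.304400 = -1.077800
s=0.500000, w=-1.077800: f=-0.182616 → w ← -1.077800 + 0.5·(-0.182616) = -1.169108
w(1) ≈ -1.1691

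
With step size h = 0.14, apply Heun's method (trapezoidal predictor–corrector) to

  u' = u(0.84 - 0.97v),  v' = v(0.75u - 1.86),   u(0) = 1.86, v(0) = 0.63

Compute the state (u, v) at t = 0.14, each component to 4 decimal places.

Heun on (u,v): k1 = f(t_n, state_n); k2 = f(t_n + h, state_n + h·k1); state_{n+1} = state_n + (h/2)·(k1 + k2).
0.000000: (1.860000, 0.630000)
  k1 = (0.425754, -0.292950)
  predictor → (1.919606, 0.588987)
  k2 = (0.515765, -0.247549)
  → (1.925906, 0.592165)
(u(0.14), v(0.14)) ≈ (1.9259, 0.5922)

1.9259, 0.5922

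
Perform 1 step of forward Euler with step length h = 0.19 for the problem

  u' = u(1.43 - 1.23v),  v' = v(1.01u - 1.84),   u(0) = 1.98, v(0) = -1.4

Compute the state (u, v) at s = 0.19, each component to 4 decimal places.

3.1658, -1.4425

Euler on (u,v): u_{n+1} = u_n + h·u', v_{n+1} = v_n + h·v'.
0.000000: (1.980000, -1.400000); f=(6.240960, -0.223720) → (3.165782, -1.442507)
(u(0.19), v(0.19)) ≈ (3.1658, -1.4425)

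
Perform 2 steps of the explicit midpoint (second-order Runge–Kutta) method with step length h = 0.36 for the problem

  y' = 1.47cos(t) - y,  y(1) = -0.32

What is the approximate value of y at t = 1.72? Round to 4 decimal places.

Midpoint: k1 = f(t_n, y_n); k2 = f(t_n + h/2, y_n + (h/2)·k1); y_{n+1} = y_n + h·k2.
t=1.000000, y=-0.320000:
  k1 = f(1.000000, -0.320000) = 1.114244
  k2 = f(1.180000, -0.119436) = 0.679396
  y ← -0.320000 + 0.36·0.679396 = -0.075418
t=1.360000, y=-0.075418:
  k1 = f(1.360000, -0.075418) = 0.382998
  k2 = f(1.540000, -0.006478) = 0.051741
  y ← -0.075418 + 0.36·0.051741 = -0.056791
y(1.72) ≈ -0.0568

-0.0568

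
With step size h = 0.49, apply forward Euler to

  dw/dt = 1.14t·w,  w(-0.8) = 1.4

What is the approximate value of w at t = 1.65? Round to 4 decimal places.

1.5959

Euler: w_{n+1} = w_n + h·f(t_n, w_n).
t=-0.800000, w=1.400000: f=-1.276800 → w ← 1.400000 + 0.49·(-1.276800) = 0.774368
t=-0.310000, w=0.774368: f=-0.273662 → w ← 0.774368 + 0.49·(-0.273662) = 0.640274
t=0.180000, w=0.640274: f=0.131384 → w ← 0.640274 + 0.49·0.131384 = 0.704652
t=0.670000, w=0.704652: f=0.538213 → w ← 0.704652 + 0.49·0.538213 = 0.968377
t=1.160000, w=0.968377: f=1.280581 → w ← 0.968377 + 0.49·1.280581 = 1.595861
w(1.65) ≈ 1.5959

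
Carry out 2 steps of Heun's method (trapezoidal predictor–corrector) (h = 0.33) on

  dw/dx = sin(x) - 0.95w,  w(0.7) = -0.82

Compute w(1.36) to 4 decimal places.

Heun: k1 = f(x_n, w_n); k2 = f(x_n + h, w_n + h·k1); w_{n+1} = w_n + (h/2)·(k1 + k2).
x=0.700000, w=-0.820000:
  k1 = f(0.700000, -0.820000) = 1.423218
  k2 = f(1.030000, -0.350338) = 1.190120
  w ← -0.820000 + (0.33/2)·(1.423218 + 1.190120) = -0.388799
x=1.030000, w=-0.388799:
  k1 = f(1.030000, -0.388799) = 1.226658
  k2 = f(1.360000, 0.015998) = 0.962667
  w ← -0.388799 + (0.33/2)·(1.226658 + 0.962667) = -0.027561
w(1.36) ≈ -0.0276

-0.0276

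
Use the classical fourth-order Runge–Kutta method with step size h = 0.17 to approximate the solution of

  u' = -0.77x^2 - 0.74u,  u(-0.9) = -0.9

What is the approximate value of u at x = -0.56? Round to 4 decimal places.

-0.8230

RK4: k1 = f(x_n, u_n); k2 = f(x_n + h/2, u_n + (h/2)·k1); k3 = f(x_n + h/2, u_n + (h/2)·k2); k4 = f(x_n + h, u_n + h·k3); u_{n+1} = u_n + (h/6)·(k1 + 2k2 + 2k3 + k4).
x=-0.900000, u=-0.900000:
  k1 = f(-0.900000, -0.900000) = 0.042300
  k2 = f(-0.815000, -0.896405) = 0.151886
  k3 = f(-0.815000, -0.887090) = 0.144993
  k4 = f(-0.730000, -0.875351) = 0.237427
  u ← -0.900000 + (0.17/6)·(k1 + 2k2 + 2k3 + k4) = -0.875251
x=-0.730000, u=-0.875251:
  k1 = f(-0.730000, -0.875251) = 0.237353
  k2 = f(-0.645000, -0.855076) = 0.312417
  k3 = f(-0.645000, -0.848696) = 0.307696
  k4 = f(-0.560000, -0.822943) = 0.367506
  u ← -0.875251 + (0.17/6)·(k1 + 2k2 + 2k3 + k4) = -0.822974
u(-0.56) ≈ -0.8230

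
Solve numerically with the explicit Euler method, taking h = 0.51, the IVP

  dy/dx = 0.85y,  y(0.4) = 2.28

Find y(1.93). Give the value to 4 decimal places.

Euler: y_{n+1} = y_n + h·f(x_n, y_n).
x=0.400000, y=2.280000: f=1.938000 → y ← 2.280000 + 0.51·1.938000 = 3.268380
x=0.910000, y=3.268380: f=2.778123 → y ← 3.268380 + 0.51·2.778123 = 4.685223
x=1.420000, y=4.685223: f=3.982439 → y ← 4.685223 + 0.51·3.982439 = 6.716267
y(1.93) ≈ 6.7163

6.7163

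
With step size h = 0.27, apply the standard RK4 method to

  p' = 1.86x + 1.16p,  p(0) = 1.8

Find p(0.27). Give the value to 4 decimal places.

2.5374

RK4: k1 = f(x_n, p_n); k2 = f(x_n + h/2, p_n + (h/2)·k1); k3 = f(x_n + h/2, p_n + (h/2)·k2); k4 = f(x_n + h, p_n + h·k3); p_{n+1} = p_n + (h/6)·(k1 + 2k2 + 2k3 + k4).
x=0.000000, p=1.800000:
  k1 = f(0.000000, 1.800000) = 2.088000
  k2 = f(0.135000, 2.081880) = 2.666081
  k3 = f(0.135000, 2.159921) = 2.756608
  k4 = f(0.270000, 2.544284) = 3.453570
  p ← 1.800000 + (0.27/6)·(k1 + 2k2 + 2k3 + k4) = 2.537413
p(0.27) ≈ 2.5374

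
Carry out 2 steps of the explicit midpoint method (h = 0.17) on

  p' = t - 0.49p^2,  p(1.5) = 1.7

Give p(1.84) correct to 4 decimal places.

Midpoint: k1 = f(t_n, p_n); k2 = f(t_n + h/2, p_n + (h/2)·k1); p_{n+1} = p_n + h·k2.
t=1.500000, p=1.700000:
  k1 = f(1.500000, 1.700000) = 0.083900
  k2 = f(1.585000, 1.707132) = 0.156994
  p ← 1.700000 + 0.17·0.156994 = 1.726689
t=1.670000, p=1.726689:
  k1 = f(1.670000, 1.726689) = 0.209087
  k2 = f(1.755000, 1.744461) = 0.263859
  p ← 1.726689 + 0.17·0.263859 = 1.771545
p(1.84) ≈ 1.7715

1.7715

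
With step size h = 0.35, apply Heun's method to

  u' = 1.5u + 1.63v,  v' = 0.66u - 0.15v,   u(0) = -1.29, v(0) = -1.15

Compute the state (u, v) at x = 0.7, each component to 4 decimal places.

Heun on (u,v): k1 = f(x_n, state_n); k2 = f(x_n + h, state_n + h·k1); state_{n+1} = state_n + (h/2)·(k1 + k2).
0.000000: (-1.290000, -1.150000)
  k1 = (-3.809500, -0.678900)
  predictor → (-2.623325, -1.387615)
  k2 = (-6.196800, -1.523252)
  → (-3.041102, -1.535377)
0.350000: (-3.041102, -1.535377)
  k1 = (-7.064318, -1.776821)
  predictor → (-5.513614, -2.157264)
  k2 = (-11.786761, -3.315395)
  → (-6.340041, -2.426515)
(u(0.7), v(0.7)) ≈ (-6.3400, -2.4265)

-6.3400, -2.4265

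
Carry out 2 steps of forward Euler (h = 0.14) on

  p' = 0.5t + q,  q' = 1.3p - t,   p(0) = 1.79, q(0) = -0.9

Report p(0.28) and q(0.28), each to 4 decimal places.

Euler on (p,q): p_{n+1} = p_n + h·p', q_{n+1} = q_n + h·q'.
0.000000: (1.790000, -0.900000); f=(-0.900000, 2.327000) → (1.664000, -0.574220)
0.140000: (1.664000, -0.574220); f=(-0.504220, 2.023200) → (1.593409, -0.290972)
(p(0.28), q(0.28)) ≈ (1.5934, -0.2910)

1.5934, -0.2910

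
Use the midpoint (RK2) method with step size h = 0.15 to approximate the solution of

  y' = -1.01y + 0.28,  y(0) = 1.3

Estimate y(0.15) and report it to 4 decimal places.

1.1568

Midpoint: k1 = f(s_n, y_n); k2 = f(s_n + h/2, y_n + (h/2)·k1); y_{n+1} = y_n + h·k2.
s=0.000000, y=1.300000:
  k1 = f(0.000000, 1.300000) = -1.033000
  k2 = f(0.075000, 1.222525) = -0.954750
  y ← 1.300000 + 0.15·(-0.954750) = 1.156787
y(0.15) ≈ 1.1568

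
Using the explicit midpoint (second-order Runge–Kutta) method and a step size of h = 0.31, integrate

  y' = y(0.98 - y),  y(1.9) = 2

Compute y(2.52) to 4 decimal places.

Midpoint: k1 = f(s_n, y_n); k2 = f(s_n + h/2, y_n + (h/2)·k1); y_{n+1} = y_n + h·k2.
s=1.900000, y=2.000000:
  k1 = f(1.900000, 2.000000) = -2.040000
  k2 = f(2.055000, 1.683800) = -1.185058
  y ← 2.000000 + 0.31·(-1.185058) = 1.632632
s=2.210000, y=1.632632:
  k1 = f(2.210000, 1.632632) = -1.065508
  k2 = f(2.365000, 1.467478) = -0.715364
  y ← 1.632632 + 0.31·(-0.715364) = 1.410869
y(2.52) ≈ 1.4109

1.4109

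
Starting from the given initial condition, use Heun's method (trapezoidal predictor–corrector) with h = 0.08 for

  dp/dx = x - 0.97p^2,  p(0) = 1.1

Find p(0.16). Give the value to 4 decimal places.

Heun: k1 = f(x_n, p_n); k2 = f(x_n + h, p_n + h·k1); p_{n+1} = p_n + (h/2)·(k1 + k2).
x=0.000000, p=1.100000:
  k1 = f(0.000000, 1.100000) = -1.173700
  k2 = f(0.080000, 1.006104) = -0.901878
  p ← 1.100000 + (0.08/2)·(-1.173700 + (-0.901878)) = 1.016977
x=0.080000, p=1.016977:
  k1 = f(0.080000, 1.016977) = -0.923215
  k2 = f(0.160000, 0.943120) = -0.702791
  p ← 1.016977 + (0.08/2)·(-0.923215 + (-0.702791)) = 0.951937
p(0.16) ≈ 0.9519

0.9519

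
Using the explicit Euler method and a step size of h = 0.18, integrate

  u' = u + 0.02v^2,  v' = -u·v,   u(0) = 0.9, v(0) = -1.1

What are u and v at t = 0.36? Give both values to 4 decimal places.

Euler on (u,v): u_{n+1} = u_n + h·u', v_{n+1} = v_n + h·v'.
0.000000: (0.900000, -1.100000); f=(0.924200, 0.990000) → (1.066356, -0.921800)
0.180000: (1.066356, -0.921800); f=(1.083350, 0.982967) → (1.261359, -0.744866)
(u(0.36), v(0.36)) ≈ (1.2614, -0.7449)

1.2614, -0.7449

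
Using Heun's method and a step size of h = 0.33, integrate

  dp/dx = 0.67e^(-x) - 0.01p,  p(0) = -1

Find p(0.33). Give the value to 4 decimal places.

Heun: k1 = f(x_n, p_n); k2 = f(x_n + h, p_n + h·k1); p_{n+1} = p_n + (h/2)·(k1 + k2).
x=0.000000, p=-1.000000:
  k1 = f(0.000000, -1.000000) = 0.680000
  k2 = f(0.330000, -0.775600) = 0.489435
  p ← -1.000000 + (0.33/2)·(0.680000 + 0.489435) = -0.807043
p(0.33) ≈ -0.8070

-0.8070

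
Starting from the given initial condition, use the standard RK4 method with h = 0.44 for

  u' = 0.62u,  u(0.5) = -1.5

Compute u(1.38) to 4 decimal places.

RK4: k1 = f(s_n, u_n); k2 = f(s_n + h/2, u_n + (h/2)·k1); k3 = f(s_n + h/2, u_n + (h/2)·k2); k4 = f(s_n + h, u_n + h·k3); u_{n+1} = u_n + (h/6)·(k1 + 2k2 + 2k3 + k4).
s=0.500000, u=-1.500000:
  k1 = f(0.500000, -1.500000) = -0.930000
  k2 = f(0.720000, -1.704600) = -1.056852
  k3 = f(0.720000, -1.732507) = -1.074155
  k4 = f(0.940000, -1.972628) = -1.223029
  u ← -1.500000 + (0.44/6)·(k1 + 2k2 + 2k3 + k4) = -1.970436
s=0.940000, u=-1.970436:
  k1 = f(0.940000, -1.970436) = -1.221671
  k2 = f(1.160000, -2.239204) = -1.388306
  k3 = f(1.160000, -2.275864) = -1.411036
  k4 = f(1.380000, -2.591292) = -1.606601
  u ← -1.970436 + (0.44/6)·(k1 + 2k2 + 2k3 + k4) = -2.588413
u(1.38) ≈ -2.5884

-2.5884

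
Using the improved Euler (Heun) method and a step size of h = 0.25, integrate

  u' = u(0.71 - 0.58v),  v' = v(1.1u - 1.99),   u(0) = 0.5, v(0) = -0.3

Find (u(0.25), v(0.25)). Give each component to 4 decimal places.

0.6179, -0.2144

Heun on (u,v): k1 = f(s_n, state_n); k2 = f(s_n + h, state_n + h·k1); state_{n+1} = state_n + (h/2)·(k1 + k2).
0.000000: (0.500000, -0.300000)
  k1 = (0.442000, 0.432000)
  predictor → (0.610500, -0.192000)
  k2 = (0.501440, 0.253142)
  → (0.617930, -0.214357)
(u(0.25), v(0.25)) ≈ (0.6179, -0.2144)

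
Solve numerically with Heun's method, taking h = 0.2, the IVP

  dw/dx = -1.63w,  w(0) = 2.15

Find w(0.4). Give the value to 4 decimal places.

Heun: k1 = f(x_n, w_n); k2 = f(x_n + h, w_n + h·k1); w_{n+1} = w_n + (h/2)·(k1 + k2).
x=0.000000, w=2.150000:
  k1 = f(0.000000, 2.150000) = -3.504500
  k2 = f(0.200000, 1.449100) = -2.362033
  w ← 2.150000 + (0.2/2)·(-3.504500 + (-2.362033)) = 1.563347
x=0.200000, w=1.563347:
  k1 = f(0.200000, 1.563347) = -2.548255
  k2 = f(0.400000, 1.053696) = -1.717524
  w ← 1.563347 + (0.2/2)·(-2.548255 + (-1.717524)) = 1.136769
w(0.4) ≈ 1.1368

1.1368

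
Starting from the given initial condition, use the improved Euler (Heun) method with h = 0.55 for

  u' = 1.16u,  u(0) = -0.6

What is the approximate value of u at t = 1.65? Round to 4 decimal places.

-3.7470

Heun: k1 = f(t_n, u_n); k2 = f(t_n + h, u_n + h·k1); u_{n+1} = u_n + (h/2)·(k1 + k2).
t=0.000000, u=-0.600000:
  k1 = f(0.000000, -0.600000) = -0.696000
  k2 = f(0.550000, -0.982800) = -1.140048
  u ← -0.600000 + (0.55/2)·(-0.696000 + (-1.140048)) = -1.104913
t=0.550000, u=-1.104913:
  k1 = f(0.550000, -1.104913) = -1.281699
  k2 = f(1.100000, -1.809848) = -2.099423
  u ← -1.104913 + (0.55/2)·(-1.281699 + (-2.099423)) = -2.034722
t=1.100000, u=-2.034722:
  k1 = f(1.100000, -2.034722) = -2.360277
  k2 = f(1.650000, -3.332875) = -3.866135
  u ← -2.034722 + (0.55/2)·(-2.360277 + (-3.866135)) = -3.746985
u(1.65) ≈ -3.7470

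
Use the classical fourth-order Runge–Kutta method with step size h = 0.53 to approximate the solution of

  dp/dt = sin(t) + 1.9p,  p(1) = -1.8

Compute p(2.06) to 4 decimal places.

-10.2023

RK4: k1 = f(t_n, p_n); k2 = f(t_n + h/2, p_n + (h/2)·k1); k3 = f(t_n + h/2, p_n + (h/2)·k2); k4 = f(t_n + h, p_n + h·k3); p_{n+1} = p_n + (h/6)·(k1 + 2k2 + 2k3 + k4).
t=1.000000, p=-1.800000:
  k1 = f(1.000000, -1.800000) = -2.578529
  k2 = f(1.265000, -2.483310) = -3.764682
  k3 = f(1.265000, -2.797641) = -4.361910
  k4 = f(1.530000, -4.111812) = -6.813275
  p ← -1.800000 + (0.53/6)·(k1 + 2k2 + 2k3 + k4) = -4.065307
t=1.530000, p=-4.065307:
  k1 = f(1.530000, -4.065307) = -6.724916
  k2 = f(1.795000, -5.847410) = -10.135107
  k3 = f(1.795000, -6.751111) = -11.852139
  k4 = f(2.060000, -10.346941) = -18.776480
  p ← -4.065307 + (0.53/6)·(k1 + 2k2 + 2k3 + k4) = -10.202344
p(2.06) ≈ -10.2023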